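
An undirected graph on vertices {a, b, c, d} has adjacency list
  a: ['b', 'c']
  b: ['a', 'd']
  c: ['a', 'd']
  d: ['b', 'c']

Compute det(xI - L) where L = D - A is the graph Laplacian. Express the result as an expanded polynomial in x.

x^4 - 8x^3 + 20x^2 - 16x

Each diagonal entry of L is the vertex degree and each off-diagonal entry is -1 where an edge is present, 0 otherwise; in the order [a, b, c, d] the diagonal is [2, 2, 2, 2]. The eigenvalues of L are [0, 2, 2, 4]; the characteristic polynomial is the product of (x - lambda_i), which multiplies out to x^4 - 8x^3 + 20x^2 - 16x. The coefficient of x^3 equals -trace(L) = -8, matching the sum of degrees. There is one zero in the spectrum, matching the 1 component.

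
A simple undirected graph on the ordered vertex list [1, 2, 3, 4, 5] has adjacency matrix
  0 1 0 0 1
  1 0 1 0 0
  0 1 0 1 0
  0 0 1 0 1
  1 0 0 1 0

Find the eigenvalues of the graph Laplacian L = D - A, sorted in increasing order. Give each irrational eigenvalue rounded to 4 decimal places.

With the vertex order [1, 2, 3, 4, 5], the degrees are [2, 2, 2, 2, 2], giving D = diag(2, 2, 2, 2, 2) and L = D - A. The multiplicity of 0 as a Laplacian eigenvalue equals the number of connected components. There is one zero in the spectrum, matching the 1 component.

[0, 1.3820, 1.3820, 3.6180, 3.6180]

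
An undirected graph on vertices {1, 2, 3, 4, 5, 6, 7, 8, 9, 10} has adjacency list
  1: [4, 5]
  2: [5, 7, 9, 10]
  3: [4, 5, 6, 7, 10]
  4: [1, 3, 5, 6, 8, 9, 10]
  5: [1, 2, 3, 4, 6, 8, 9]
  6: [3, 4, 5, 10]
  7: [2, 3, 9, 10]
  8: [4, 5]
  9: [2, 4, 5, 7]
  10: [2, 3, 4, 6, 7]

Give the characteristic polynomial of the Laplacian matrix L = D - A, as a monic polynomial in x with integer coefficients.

Reading degrees in the order [1, 2, 3, 4, 5, 6, 7, 8, 9, 10] gives [2, 4, 5, 7, 7, 4, 4, 2, 4, 5]; set D = diag(2, 4, 5, 7, 7, 4, 4, 2, 4, 5) and form L = D - A. Computing det(xI - L) by cofactor expansion (or equivalently via sum-over-permutations) gives x^10 - 44x^9 + 836x^8 - 8984x^7 + 60041x^6 - 258120x^5 + 711825x^4 - 1210766x^3 + 1149676x^2 - 463560x. The coefficient of x^9 equals -trace(L) = -44, matching the sum of degrees. The eigenvalues sum to 44, which equals trace(L) = 2|E|.

x^10 - 44x^9 + 836x^8 - 8984x^7 + 60041x^6 - 258120x^5 + 711825x^4 - 1210766x^3 + 1149676x^2 - 463560x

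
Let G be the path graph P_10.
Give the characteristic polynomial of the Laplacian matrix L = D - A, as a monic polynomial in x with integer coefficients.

The graph has 10 vertices and degree multiset [2, 2, 2, 2, 2, 2, 2, 2, 1, 1]; D is the diagonal matrix of degrees and L = D - A. L has integer entries, so p(x) = det(xI - L) has integer coefficients. Expanding the determinant yields x^10 - 18x^9 + 136x^8 - 560x^7 + 1365x^6 - 2002x^5 + 1716x^4 - 792x^3 + 165x^2 - 10x. The constant term is 0 because L is singular (the all-ones vector lies in its kernel). The largest eigenvalue, 3.9021, is at most the vertex count 10.

x^10 - 18x^9 + 136x^8 - 560x^7 + 1365x^6 - 2002x^5 + 1716x^4 - 792x^3 + 165x^2 - 10x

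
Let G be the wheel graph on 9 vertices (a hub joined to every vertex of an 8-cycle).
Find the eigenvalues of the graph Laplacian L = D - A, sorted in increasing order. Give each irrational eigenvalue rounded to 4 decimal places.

The graph has 9 vertices and degree multiset [8, 3, 3, 3, 3, 3, 3, 3, 3]; D is the diagonal matrix of degrees and L = D - A. Since every row of L sums to 0, the all-ones vector is in the kernel and 0 is an eigenvalue. The single zero eigenvalue shows the graph is connected.

[0, 1.5858, 1.5858, 3, 3, 4.4142, 4.4142, 5, 9]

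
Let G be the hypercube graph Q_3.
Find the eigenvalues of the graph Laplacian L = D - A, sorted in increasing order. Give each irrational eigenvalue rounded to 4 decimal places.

The graph has 8 vertices and degree multiset [3, 3, 3, 3, 3, 3, 3, 3]; D is the diagonal matrix of degrees and L = D - A. Since every row of L sums to 0, the all-ones vector is in the kernel and 0 is an eigenvalue. The single zero eigenvalue shows the graph is connected. By the matrix-tree theorem the graph has (1/8) * product of the nonzero eigenvalues = 384 spanning trees. The eigenvalues sum to 24, which equals trace(L) = 2|E|.

[0, 2, 2, 2, 4, 4, 4, 6]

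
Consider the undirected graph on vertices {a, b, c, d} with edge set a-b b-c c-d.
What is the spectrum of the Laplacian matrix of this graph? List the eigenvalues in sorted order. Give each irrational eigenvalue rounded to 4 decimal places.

Reading degrees in the order [a, b, c, d] gives [1, 2, 2, 1]; set D = diag(1, 2, 2, 1) and form L = D - A. Diagonalising L (or applying a numerical eigensolver to the 4x4 matrix) gives the spectrum above. By the matrix-tree theorem the graph has (1/4) * product of the nonzero eigenvalues = 1 spanning tree.

[0, 0.5858, 2, 3.4142]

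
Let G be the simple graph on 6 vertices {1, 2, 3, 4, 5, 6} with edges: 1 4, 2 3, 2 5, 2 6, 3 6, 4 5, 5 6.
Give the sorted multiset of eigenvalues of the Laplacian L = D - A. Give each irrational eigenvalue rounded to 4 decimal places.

[0, 0.4384, 2, 3, 4, 4.5616]

Reading degrees in the order [1, 2, 3, 4, 5, 6] gives [1, 3, 2, 2, 3, 3]; set D = diag(1, 3, 2, 2, 3, 3) and form L = D - A. Since every row of L sums to 0, the all-ones vector is in the kernel and 0 is an eigenvalue. The eigenvalues sum to 14, which equals trace(L) = 2|E|.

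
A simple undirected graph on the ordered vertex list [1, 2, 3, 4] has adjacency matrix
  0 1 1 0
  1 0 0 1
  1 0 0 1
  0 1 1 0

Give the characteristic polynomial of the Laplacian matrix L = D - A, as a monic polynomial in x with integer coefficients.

With the vertex order [1, 2, 3, 4], the degrees are [2, 2, 2, 2], giving D = diag(2, 2, 2, 2) and L = D - A. The eigenvalues of L are [0, 2, 2, 4]; the characteristic polynomial is the product of (x - lambda_i), which multiplies out to x^4 - 8x^3 + 20x^2 - 16x. The constant term is 0 because L is singular (the all-ones vector lies in its kernel).

x^4 - 8x^3 + 20x^2 - 16x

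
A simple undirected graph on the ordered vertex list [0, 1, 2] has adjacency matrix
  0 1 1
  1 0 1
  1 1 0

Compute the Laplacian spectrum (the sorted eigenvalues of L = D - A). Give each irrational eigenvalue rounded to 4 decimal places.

With the vertex order [0, 1, 2], the degrees are [2, 2, 2], giving D = diag(2, 2, 2) and L = D - A. L is symmetric positive semidefinite, so every eigenvalue is real and nonnegative. The single zero eigenvalue shows the graph is connected.

[0, 3, 3]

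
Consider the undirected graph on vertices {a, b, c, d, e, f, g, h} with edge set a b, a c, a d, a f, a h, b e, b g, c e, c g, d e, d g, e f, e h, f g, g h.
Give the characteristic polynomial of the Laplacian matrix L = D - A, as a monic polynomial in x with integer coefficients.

x^8 - 30x^7 + 375x^6 - 2540x^5 + 10095x^4 - 23598x^3 + 30105x^2 - 16200x

Each diagonal entry of L is the vertex degree and each off-diagonal entry is -1 where an edge is present, 0 otherwise; in the order [a, b, c, d, e, f, g, h] the diagonal is [5, 3, 3, 3, 5, 3, 5, 3]. L has integer entries, so p(x) = det(xI - L) has integer coefficients. Expanding the determinant yields x^8 - 30x^7 + 375x^6 - 2540x^5 + 10095x^4 - 23598x^3 + 30105x^2 - 16200x. Since p(0) = det(-L) = 0, x divides p(x). There is one zero in the spectrum, matching the 1 component. The largest eigenvalue, 8, is at most the vertex count 8.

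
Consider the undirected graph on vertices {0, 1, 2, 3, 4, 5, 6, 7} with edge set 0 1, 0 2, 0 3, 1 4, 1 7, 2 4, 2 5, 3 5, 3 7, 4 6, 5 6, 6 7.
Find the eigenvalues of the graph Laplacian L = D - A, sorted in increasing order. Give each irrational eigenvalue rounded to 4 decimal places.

Each diagonal entry of L is the vertex degree and each off-diagonal entry is -1 where an edge is present, 0 otherwise; in the order [0, 1, 2, 3, 4, 5, 6, 7] the diagonal is [3, 3, 3, 3, 3, 3, 3, 3]. Since every row of L sums to 0, the all-ones vector is in the kernel and 0 is an eigenvalue. There is one zero in the spectrum, matching the 1 component. The eigenvalues sum to 24, which equals trace(L) = 2|E|.

[0, 2, 2, 2, 4, 4, 4, 6]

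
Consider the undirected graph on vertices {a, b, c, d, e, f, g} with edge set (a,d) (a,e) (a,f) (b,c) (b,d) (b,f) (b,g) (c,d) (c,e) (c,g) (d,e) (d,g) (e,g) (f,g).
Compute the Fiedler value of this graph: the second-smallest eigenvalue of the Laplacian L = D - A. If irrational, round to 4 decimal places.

2.5858

With the vertex order [a, b, c, d, e, f, g], the degrees are [3, 4, 4, 5, 4, 3, 5], giving D = diag(3, 4, 4, 5, 4, 3, 5) and L = D - A. The smallest Laplacian eigenvalue is always 0. The next one, lambda_2 = 2.5858, measures how hard the graph is to disconnect: larger values mean better connectivity.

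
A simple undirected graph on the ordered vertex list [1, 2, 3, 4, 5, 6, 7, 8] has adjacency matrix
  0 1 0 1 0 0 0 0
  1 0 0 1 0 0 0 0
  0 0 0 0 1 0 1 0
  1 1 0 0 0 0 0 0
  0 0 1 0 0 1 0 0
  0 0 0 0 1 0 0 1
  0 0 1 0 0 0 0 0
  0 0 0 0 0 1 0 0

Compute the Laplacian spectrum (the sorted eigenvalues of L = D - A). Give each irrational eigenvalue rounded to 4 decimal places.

[0, 0, 0.3820, 1.3820, 2.6180, 3, 3, 3.6180]

With the vertex order [1, 2, 3, 4, 5, 6, 7, 8], the degrees are [2, 2, 2, 2, 2, 2, 1, 1], giving D = diag(2, 2, 2, 2, 2, 2, 1, 1) and L = D - A. L is symmetric positive semidefinite, so every eigenvalue is real and nonnegative. The 2 zero eigenvalues correspond to the 2 connected components. The eigenvalues sum to 14, which equals trace(L) = 2|E|.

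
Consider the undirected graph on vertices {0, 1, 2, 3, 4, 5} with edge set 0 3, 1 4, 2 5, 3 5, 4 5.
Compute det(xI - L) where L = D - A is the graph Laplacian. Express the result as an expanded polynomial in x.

x^6 - 10x^5 + 35x^4 - 52x^3 + 31x^2 - 6x

With the vertex order [0, 1, 2, 3, 4, 5], the degrees are [1, 1, 1, 2, 2, 3], giving D = diag(1, 1, 1, 2, 2, 3) and L = D - A. L has integer entries, so p(x) = det(xI - L) has integer coefficients. Expanding the determinant yields x^6 - 10x^5 + 35x^4 - 52x^3 + 31x^2 - 6x. The coefficient of x^5 equals -trace(L) = -10, matching the sum of degrees. There is one zero in the spectrum, matching the 1 component.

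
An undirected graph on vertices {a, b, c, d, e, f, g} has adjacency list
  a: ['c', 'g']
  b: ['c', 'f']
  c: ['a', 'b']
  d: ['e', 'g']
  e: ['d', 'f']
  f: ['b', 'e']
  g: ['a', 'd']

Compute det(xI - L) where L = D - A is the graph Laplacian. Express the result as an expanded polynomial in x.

Reading degrees in the order [a, b, c, d, e, f, g] gives [2, 2, 2, 2, 2, 2, 2]; set D = diag(2, 2, 2, 2, 2, 2, 2) and form L = D - A. L has integer entries, so p(x) = det(xI - L) has integer coefficients. Expanding the determinant yields x^7 - 14x^6 + 77x^5 - 210x^4 + 294x^3 - 196x^2 + 49x. The coefficient of x^6 equals -trace(L) = -14, matching the sum of degrees. There is one zero in the spectrum, matching the 1 component.

x^7 - 14x^6 + 77x^5 - 210x^4 + 294x^3 - 196x^2 + 49x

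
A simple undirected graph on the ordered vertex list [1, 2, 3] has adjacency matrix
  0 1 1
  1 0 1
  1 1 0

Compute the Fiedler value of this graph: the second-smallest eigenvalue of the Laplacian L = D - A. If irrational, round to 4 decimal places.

With the vertex order [1, 2, 3], the degrees are [2, 2, 2], giving D = diag(2, 2, 2) and L = D - A. The sorted Laplacian eigenvalues are [0, 3, 3]; the algebraic connectivity is the second entry, 3. The largest eigenvalue, 3, is at most the vertex count 3.

3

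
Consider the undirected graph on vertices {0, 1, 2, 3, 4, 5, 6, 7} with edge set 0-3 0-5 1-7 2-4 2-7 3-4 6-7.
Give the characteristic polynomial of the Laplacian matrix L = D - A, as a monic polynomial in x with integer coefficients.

Each diagonal entry of L is the vertex degree and each off-diagonal entry is -1 where an edge is present, 0 otherwise; in the order [0, 1, 2, 3, 4, 5, 6, 7] the diagonal is [2, 1, 2, 2, 2, 1, 1, 3]. L has integer entries, so p(x) = det(xI - L) has integer coefficients. Expanding the determinant yields x^8 - 14x^7 + 77x^6 - 212x^5 + 309x^4 - 232x^3 + 79x^2 - 8x. The constant term is 0 because L is singular (the all-ones vector lies in its kernel). The eigenvalues sum to 14, which equals trace(L) = 2|E|.

x^8 - 14x^7 + 77x^6 - 212x^5 + 309x^4 - 232x^3 + 79x^2 - 8x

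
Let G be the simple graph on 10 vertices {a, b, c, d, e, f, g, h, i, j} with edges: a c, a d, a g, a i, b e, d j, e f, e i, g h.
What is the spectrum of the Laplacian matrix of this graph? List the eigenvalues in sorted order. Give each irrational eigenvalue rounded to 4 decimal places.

Each diagonal entry of L is the vertex degree and each off-diagonal entry is -1 where an edge is present, 0 otherwise; in the order [a, b, c, d, e, f, g, h, i, j] the diagonal is [4, 1, 1, 2, 3, 1, 2, 1, 2, 1]. L is symmetric positive semidefinite, so every eigenvalue is real and nonnegative. The single zero eigenvalue shows the graph is connected. The eigenvalues sum to 18, which equals trace(L) = 2|E|. The largest eigenvalue, 5.2641, is at most the vertex count 10.

[0, 0.1898, 0.3820, 0.7154, 1, 1.5268, 2.2743, 2.6180, 4.0296, 5.2641]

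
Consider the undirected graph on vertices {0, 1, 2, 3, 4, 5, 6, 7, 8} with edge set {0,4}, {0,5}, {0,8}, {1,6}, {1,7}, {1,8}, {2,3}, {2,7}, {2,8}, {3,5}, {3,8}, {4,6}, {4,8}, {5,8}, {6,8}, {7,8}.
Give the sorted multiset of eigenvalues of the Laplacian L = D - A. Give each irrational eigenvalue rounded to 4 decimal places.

Reading degrees in the order [0, 1, 2, 3, 4, 5, 6, 7, 8] gives [3, 3, 3, 3, 3, 3, 3, 3, 8]; set D = diag(3, 3, 3, 3, 3, 3, 3, 3, 8) and form L = D - A. The multiplicity of 0 as a Laplacian eigenvalue equals the number of connected components. The single zero eigenvalue shows the graph is connected. The eigenvalues sum to 32, which equals trace(L) = 2|E|.

[0, 1.5858, 1.5858, 3, 3, 4.4142, 4.4142, 5, 9]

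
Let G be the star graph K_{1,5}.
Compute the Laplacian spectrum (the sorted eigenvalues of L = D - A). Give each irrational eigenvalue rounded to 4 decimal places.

The graph has 6 vertices and degree multiset [5, 1, 1, 1, 1, 1]; D is the diagonal matrix of degrees and L = D - A. Since every row of L sums to 0, the all-ones vector is in the kernel and 0 is an eigenvalue. The single zero eigenvalue shows the graph is connected. The eigenvalues sum to 10, which equals trace(L) = 2|E|.

[0, 1, 1, 1, 1, 6]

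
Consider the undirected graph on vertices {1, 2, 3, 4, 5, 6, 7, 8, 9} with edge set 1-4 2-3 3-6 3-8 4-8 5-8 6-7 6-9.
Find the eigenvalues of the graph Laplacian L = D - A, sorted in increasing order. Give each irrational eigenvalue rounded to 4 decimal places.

With the vertex order [1, 2, 3, 4, 5, 6, 7, 8, 9], the degrees are [1, 1, 3, 2, 1, 3, 1, 3, 1], giving D = diag(1, 1, 3, 2, 1, 3, 1, 3, 1) and L = D - A. L is symmetric positive semidefinite, so every eigenvalue is real and nonnegative. The largest eigenvalue, 4.8468, is at most the vertex count 9. There is one zero in the spectrum, matching the 1 component.

[0, 0.2118, 0.5546, 0.7223, 1, 2.0782, 2.7338, 3.8525, 4.8468]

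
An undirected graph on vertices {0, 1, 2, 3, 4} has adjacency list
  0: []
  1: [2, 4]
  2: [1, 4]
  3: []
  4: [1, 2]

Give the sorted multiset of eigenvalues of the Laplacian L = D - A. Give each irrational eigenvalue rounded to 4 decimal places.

Each diagonal entry of L is the vertex degree and each off-diagonal entry is -1 where an edge is present, 0 otherwise; in the order [0, 1, 2, 3, 4] the diagonal is [0, 2, 2, 0, 2]. Diagonalising L (or applying a numerical eigensolver to the 5x5 matrix) gives the spectrum above. The 3 zero eigenvalues correspond to the 3 connected components.

[0, 0, 0, 3, 3]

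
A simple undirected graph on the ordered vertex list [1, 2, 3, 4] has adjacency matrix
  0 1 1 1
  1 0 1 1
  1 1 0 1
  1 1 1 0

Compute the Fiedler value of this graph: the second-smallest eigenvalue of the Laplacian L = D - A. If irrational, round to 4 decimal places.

Each diagonal entry of L is the vertex degree and each off-diagonal entry is -1 where an edge is present, 0 otherwise; in the order [1, 2, 3, 4] the diagonal is [3, 3, 3, 3]. The sorted Laplacian eigenvalues are [0, 4, 4, 4]; the algebraic connectivity is the second entry, 4. There is one zero in the spectrum, matching the 1 component. The eigenvalues sum to 12, which equals trace(L) = 2|E|.

4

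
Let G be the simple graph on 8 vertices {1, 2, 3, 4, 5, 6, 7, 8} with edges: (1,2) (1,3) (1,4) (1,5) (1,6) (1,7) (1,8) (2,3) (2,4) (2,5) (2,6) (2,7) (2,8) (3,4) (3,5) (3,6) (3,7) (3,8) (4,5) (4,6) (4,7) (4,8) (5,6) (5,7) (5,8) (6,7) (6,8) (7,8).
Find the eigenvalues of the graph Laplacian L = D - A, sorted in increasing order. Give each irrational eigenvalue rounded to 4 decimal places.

Each diagonal entry of L is the vertex degree and each off-diagonal entry is -1 where an edge is present, 0 otherwise; in the order [1, 2, 3, 4, 5, 6, 7, 8] the diagonal is [7, 7, 7, 7, 7, 7, 7, 7]. Diagonalising L (or applying a numerical eigensolver to the 8x8 matrix) gives the spectrum above. The largest eigenvalue, 8, is at most the vertex count 8.

[0, 8, 8, 8, 8, 8, 8, 8]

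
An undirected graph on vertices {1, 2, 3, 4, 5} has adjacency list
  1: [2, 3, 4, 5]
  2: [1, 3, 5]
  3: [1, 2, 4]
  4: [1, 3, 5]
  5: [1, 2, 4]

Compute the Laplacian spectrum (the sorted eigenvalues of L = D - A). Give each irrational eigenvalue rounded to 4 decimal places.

Reading degrees in the order [1, 2, 3, 4, 5] gives [4, 3, 3, 3, 3]; set D = diag(4, 3, 3, 3, 3) and form L = D - A. The multiplicity of 0 as a Laplacian eigenvalue equals the number of connected components. There is one zero in the spectrum, matching the 1 component.

[0, 3, 3, 5, 5]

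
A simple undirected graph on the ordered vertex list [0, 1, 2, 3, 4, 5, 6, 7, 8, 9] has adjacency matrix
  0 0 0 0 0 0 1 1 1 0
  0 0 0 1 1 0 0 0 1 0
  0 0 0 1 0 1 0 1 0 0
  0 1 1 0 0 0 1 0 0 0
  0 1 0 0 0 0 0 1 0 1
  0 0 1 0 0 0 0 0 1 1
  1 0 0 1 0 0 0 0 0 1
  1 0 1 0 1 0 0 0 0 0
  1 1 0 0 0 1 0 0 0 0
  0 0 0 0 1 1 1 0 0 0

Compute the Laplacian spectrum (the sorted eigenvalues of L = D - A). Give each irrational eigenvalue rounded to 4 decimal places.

[0, 2, 2, 2, 2, 2, 5, 5, 5, 5]

With the vertex order [0, 1, 2, 3, 4, 5, 6, 7, 8, 9], the degrees are [3, 3, 3, 3, 3, 3, 3, 3, 3, 3], giving D = diag(3, 3, 3, 3, 3, 3, 3, 3, 3, 3) and L = D - A. The multiplicity of 0 as a Laplacian eigenvalue equals the number of connected components. The single zero eigenvalue shows the graph is connected. By the matrix-tree theorem the graph has (1/10) * product of the nonzero eigenvalues = 2000 spanning trees. There is one zero in the spectrum, matching the 1 component.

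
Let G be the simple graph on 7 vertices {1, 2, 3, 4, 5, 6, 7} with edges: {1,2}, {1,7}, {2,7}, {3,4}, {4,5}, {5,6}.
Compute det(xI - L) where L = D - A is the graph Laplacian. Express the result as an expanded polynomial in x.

x^7 - 12x^6 + 55x^5 - 118x^4 + 114x^3 - 36x^2

Reading degrees in the order [1, 2, 3, 4, 5, 6, 7] gives [2, 2, 1, 2, 2, 1, 2]; set D = diag(2, 2, 1, 2, 2, 1, 2) and form L = D - A. Computing det(xI - L) by cofactor expansion (or equivalently via sum-over-permutations) gives x^7 - 12x^6 + 55x^5 - 118x^4 + 114x^3 - 36x^2. The constant term is 0 because L is singular (the all-ones vector lies in its kernel). There are 2 zeros in the spectrum, matching the 2 components. The eigenvalues sum to 12, which equals trace(L) = 2|E|.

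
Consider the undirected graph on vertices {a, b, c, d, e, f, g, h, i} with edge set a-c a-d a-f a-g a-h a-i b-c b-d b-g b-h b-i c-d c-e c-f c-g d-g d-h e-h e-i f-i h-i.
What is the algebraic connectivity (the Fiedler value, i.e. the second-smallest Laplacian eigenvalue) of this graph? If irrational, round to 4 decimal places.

2.5555

Each diagonal entry of L is the vertex degree and each off-diagonal entry is -1 where an edge is present, 0 otherwise; in the order [a, b, c, d, e, f, g, h, i] the diagonal is [6, 5, 6, 5, 3, 3, 4, 5, 5]. Computing the eigenvalues of L and sorting gives [0, 2.5555, 2.7088, 4.2524, 5.3032, 5.5936, 6.5348, 6.9531, 8.0986]. The Fiedler value lambda_2 = 2.5555 is strictly positive, so the graph is connected.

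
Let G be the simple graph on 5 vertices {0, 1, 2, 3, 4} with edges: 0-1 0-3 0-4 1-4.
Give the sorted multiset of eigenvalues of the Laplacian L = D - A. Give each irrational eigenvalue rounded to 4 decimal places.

With the vertex order [0, 1, 2, 3, 4], the degrees are [3, 2, 0, 1, 2], giving D = diag(3, 2, 0, 1, 2) and L = D - A. Since every row of L sums to 0, the all-ones vector is in the kernel and 0 is an eigenvalue. The 2 zero eigenvalues correspond to the 2 connected components.

[0, 0, 1, 3, 4]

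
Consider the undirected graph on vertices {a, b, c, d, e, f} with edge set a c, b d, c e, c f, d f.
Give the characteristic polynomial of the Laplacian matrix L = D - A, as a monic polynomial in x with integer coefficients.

x^6 - 10x^5 + 35x^4 - 52x^3 + 32x^2 - 6x

With the vertex order [a, b, c, d, e, f], the degrees are [1, 1, 3, 2, 1, 2], giving D = diag(1, 1, 3, 2, 1, 2) and L = D - A. L has integer entries, so p(x) = det(xI - L) has integer coefficients. Expanding the determinant yields x^6 - 10x^5 + 35x^4 - 52x^3 + 32x^2 - 6x. The constant term is 0 because L is singular (the all-ones vector lies in its kernel). The eigenvalues sum to 10, which equals trace(L) = 2|E|.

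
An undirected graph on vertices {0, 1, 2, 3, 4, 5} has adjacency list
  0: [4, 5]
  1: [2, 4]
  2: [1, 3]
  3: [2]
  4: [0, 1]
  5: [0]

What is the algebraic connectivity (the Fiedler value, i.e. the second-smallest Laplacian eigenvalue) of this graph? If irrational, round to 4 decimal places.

0.2679

Reading degrees in the order [0, 1, 2, 3, 4, 5] gives [2, 2, 2, 1, 2, 1]; set D = diag(2, 2, 2, 1, 2, 1) and form L = D - A. The smallest Laplacian eigenvalue is always 0. The next one, lambda_2 = 0.2679, measures how hard the graph is to disconnect: larger values mean better connectivity. There is one zero in the spectrum, matching the 1 component. The largest eigenvalue, 3.7321, is at most the vertex count 6.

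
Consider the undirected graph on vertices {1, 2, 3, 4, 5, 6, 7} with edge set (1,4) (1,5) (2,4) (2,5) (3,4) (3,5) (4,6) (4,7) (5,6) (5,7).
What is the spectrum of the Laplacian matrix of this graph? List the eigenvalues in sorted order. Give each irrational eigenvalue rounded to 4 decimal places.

[0, 2, 2, 2, 2, 5, 7]

With the vertex order [1, 2, 3, 4, 5, 6, 7], the degrees are [2, 2, 2, 5, 5, 2, 2], giving D = diag(2, 2, 2, 5, 5, 2, 2) and L = D - A. Since every row of L sums to 0, the all-ones vector is in the kernel and 0 is an eigenvalue.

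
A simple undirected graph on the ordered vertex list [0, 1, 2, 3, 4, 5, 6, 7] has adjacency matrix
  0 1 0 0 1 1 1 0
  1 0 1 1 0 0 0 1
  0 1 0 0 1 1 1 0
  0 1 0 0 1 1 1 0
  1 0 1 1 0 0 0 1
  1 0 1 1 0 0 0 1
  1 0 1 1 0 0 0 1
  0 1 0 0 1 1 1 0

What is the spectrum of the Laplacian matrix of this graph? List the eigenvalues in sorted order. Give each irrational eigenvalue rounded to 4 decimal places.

[0, 4, 4, 4, 4, 4, 4, 8]

Each diagonal entry of L is the vertex degree and each off-diagonal entry is -1 where an edge is present, 0 otherwise; in the order [0, 1, 2, 3, 4, 5, 6, 7] the diagonal is [4, 4, 4, 4, 4, 4, 4, 4]. L is symmetric positive semidefinite, so every eigenvalue is real and nonnegative. The single zero eigenvalue shows the graph is connected. By the matrix-tree theorem the graph has (1/8) * product of the nonzero eigenvalues = 4096 spanning trees. The eigenvalues sum to 32, which equals trace(L) = 2|E|.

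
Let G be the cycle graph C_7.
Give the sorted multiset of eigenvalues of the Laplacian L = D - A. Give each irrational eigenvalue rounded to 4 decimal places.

[0, 0.7530, 0.7530, 2.4450, 2.4450, 3.8019, 3.8019]

The graph has 7 vertices and degree multiset [2, 2, 2, 2, 2, 2, 2]; D is the diagonal matrix of degrees and L = D - A. Since every row of L sums to 0, the all-ones vector is in the kernel and 0 is an eigenvalue. The eigenvalues sum to 14, which equals trace(L) = 2|E|. By the matrix-tree theorem the graph has (1/7) * product of the nonzero eigenvalues = 7 spanning trees.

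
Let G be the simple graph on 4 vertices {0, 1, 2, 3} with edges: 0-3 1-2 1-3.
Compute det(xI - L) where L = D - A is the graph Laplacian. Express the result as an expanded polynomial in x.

Each diagonal entry of L is the vertex degree and each off-diagonal entry is -1 where an edge is present, 0 otherwise; in the order [0, 1, 2, 3] the diagonal is [1, 2, 1, 2]. Computing det(xI - L) by cofactor expansion (or equivalently via sum-over-permutations) gives x^4 - 6x^3 + 10x^2 - 4x. The constant term is 0 because L is singular (the all-ones vector lies in its kernel). The eigenvalues sum to 6, which equals trace(L) = 2|E|. There is one zero in the spectrum, matching the 1 component.

x^4 - 6x^3 + 10x^2 - 4x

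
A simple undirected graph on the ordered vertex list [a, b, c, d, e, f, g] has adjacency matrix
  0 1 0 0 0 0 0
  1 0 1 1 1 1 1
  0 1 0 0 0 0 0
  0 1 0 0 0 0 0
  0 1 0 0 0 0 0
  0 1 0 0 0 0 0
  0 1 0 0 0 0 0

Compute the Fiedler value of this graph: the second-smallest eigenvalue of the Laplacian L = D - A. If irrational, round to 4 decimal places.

With the vertex order [a, b, c, d, e, f, g], the degrees are [1, 6, 1, 1, 1, 1, 1], giving D = diag(1, 6, 1, 1, 1, 1, 1) and L = D - A. Computing the eigenvalues of L and sorting gives [0, 1, 1, 1, 1, 1, 7]. The Fiedler value lambda_2 = 1 is strictly positive, so the graph is connected. There is one zero in the spectrum, matching the 1 component.

1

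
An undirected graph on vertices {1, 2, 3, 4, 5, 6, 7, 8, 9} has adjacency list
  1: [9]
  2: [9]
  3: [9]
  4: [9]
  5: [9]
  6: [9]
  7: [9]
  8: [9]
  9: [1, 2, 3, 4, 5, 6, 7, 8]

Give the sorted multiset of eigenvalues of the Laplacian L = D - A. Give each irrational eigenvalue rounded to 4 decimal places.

[0, 1, 1, 1, 1, 1, 1, 1, 9]

Reading degrees in the order [1, 2, 3, 4, 5, 6, 7, 8, 9] gives [1, 1, 1, 1, 1, 1, 1, 1, 8]; set D = diag(1, 1, 1, 1, 1, 1, 1, 1, 8) and form L = D - A. Diagonalising L (or applying a numerical eigensolver to the 9x9 matrix) gives the spectrum above. The single zero eigenvalue shows the graph is connected.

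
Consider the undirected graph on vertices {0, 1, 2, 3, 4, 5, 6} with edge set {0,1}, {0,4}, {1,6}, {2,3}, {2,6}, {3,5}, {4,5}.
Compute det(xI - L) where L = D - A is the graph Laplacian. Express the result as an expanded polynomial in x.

Reading degrees in the order [0, 1, 2, 3, 4, 5, 6] gives [2, 2, 2, 2, 2, 2, 2]; set D = diag(2, 2, 2, 2, 2, 2, 2) and form L = D - A. L has integer entries, so p(x) = det(xI - L) has integer coefficients. Expanding the determinant yields x^7 - 14x^6 + 77x^5 - 210x^4 + 294x^3 - 196x^2 + 49x. Since p(0) = det(-L) = 0, x divides p(x). By the matrix-tree theorem the graph has (1/7) * product of the nonzero eigenvalues = 7 spanning trees.

x^7 - 14x^6 + 77x^5 - 210x^4 + 294x^3 - 196x^2 + 49x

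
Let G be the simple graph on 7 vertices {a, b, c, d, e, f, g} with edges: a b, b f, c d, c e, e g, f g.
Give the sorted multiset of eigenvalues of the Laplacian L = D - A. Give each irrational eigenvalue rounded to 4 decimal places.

Reading degrees in the order [a, b, c, d, e, f, g] gives [1, 2, 2, 1, 2, 2, 2]; set D = diag(1, 2, 2, 1, 2, 2, 2) and form L = D - A. L is symmetric positive semidefinite, so every eigenvalue is real and nonnegative. The single zero eigenvalue shows the graph is connected. The largest eigenvalue, 3.8019, is at most the vertex count 7.

[0, 0.1981, 0.7530, 1.5550, 2.4450, 3.2470, 3.8019]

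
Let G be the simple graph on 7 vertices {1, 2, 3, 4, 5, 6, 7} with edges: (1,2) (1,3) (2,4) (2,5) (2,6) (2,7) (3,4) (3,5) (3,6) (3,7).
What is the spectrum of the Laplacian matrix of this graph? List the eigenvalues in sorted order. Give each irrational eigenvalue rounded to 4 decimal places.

[0, 2, 2, 2, 2, 5, 7]

Each diagonal entry of L is the vertex degree and each off-diagonal entry is -1 where an edge is present, 0 otherwise; in the order [1, 2, 3, 4, 5, 6, 7] the diagonal is [2, 5, 5, 2, 2, 2, 2]. L is symmetric positive semidefinite, so every eigenvalue is real and nonnegative. The single zero eigenvalue shows the graph is connected. By the matrix-tree theorem the graph has (1/7) * product of the nonzero eigenvalues = 80 spanning trees. The largest eigenvalue, 7, is at most the vertex count 7.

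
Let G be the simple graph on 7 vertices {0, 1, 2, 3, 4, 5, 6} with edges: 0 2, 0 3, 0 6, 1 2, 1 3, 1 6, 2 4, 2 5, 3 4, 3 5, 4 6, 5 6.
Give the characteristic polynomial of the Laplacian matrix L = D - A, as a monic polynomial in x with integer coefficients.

Reading degrees in the order [0, 1, 2, 3, 4, 5, 6] gives [3, 3, 4, 4, 3, 3, 4]; set D = diag(3, 3, 4, 4, 3, 3, 4) and form L = D - A. The eigenvalues of L are [0, 3, 3, 3, 4, 4, 7]; the characteristic polynomial is the product of (x - lambda_i), which multiplies out to x^7 - 24x^6 + 234x^5 - 1192x^4 + 3357x^3 - 4968x^2 + 3024x. The coefficient of x^6 equals -trace(L) = -24, matching the sum of degrees. By the matrix-tree theorem the graph has (1/7) * product of the nonzero eigenvalues = 432 spanning trees. The eigenvalues sum to 24, which equals trace(L) = 2|E|.

x^7 - 24x^6 + 234x^5 - 1192x^4 + 3357x^3 - 4968x^2 + 3024x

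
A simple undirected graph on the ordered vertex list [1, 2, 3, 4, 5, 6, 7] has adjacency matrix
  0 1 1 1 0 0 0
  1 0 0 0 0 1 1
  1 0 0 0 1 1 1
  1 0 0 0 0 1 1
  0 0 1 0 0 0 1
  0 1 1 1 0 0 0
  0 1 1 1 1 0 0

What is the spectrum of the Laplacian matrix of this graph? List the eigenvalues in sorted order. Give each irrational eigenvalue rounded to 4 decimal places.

With the vertex order [1, 2, 3, 4, 5, 6, 7], the degrees are [3, 3, 4, 3, 2, 3, 4], giving D = diag(3, 3, 4, 3, 2, 3, 4) and L = D - A. The multiplicity of 0 as a Laplacian eigenvalue equals the number of connected components. The single zero eigenvalue shows the graph is connected. The eigenvalues sum to 22, which equals trace(L) = 2|E|. By the matrix-tree theorem the graph has (1/7) * product of the nonzero eigenvalues = 207 spanning trees.

[0, 1.5858, 3, 3, 3.5858, 4.4142, 6.4142]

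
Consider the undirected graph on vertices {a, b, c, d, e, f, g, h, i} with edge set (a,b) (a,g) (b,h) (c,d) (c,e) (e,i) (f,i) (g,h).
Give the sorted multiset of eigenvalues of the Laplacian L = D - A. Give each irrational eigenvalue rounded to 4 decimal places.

With the vertex order [a, b, c, d, e, f, g, h, i], the degrees are [2, 2, 2, 1, 2, 1, 2, 2, 2], giving D = diag(2, 2, 2, 1, 2, 1, 2, 2, 2) and L = D - A. L is symmetric positive semidefinite, so every eigenvalue is real and nonnegative. The 2 zero eigenvalues correspond to the 2 connected components. The eigenvalues sum to 16, which equals trace(L) = 2|E|. The largest eigenvalue, 4, is at most the vertex count 9.

[0, 0, 0.3820, 1.3820, 2, 2, 2.6180, 3.6180, 4]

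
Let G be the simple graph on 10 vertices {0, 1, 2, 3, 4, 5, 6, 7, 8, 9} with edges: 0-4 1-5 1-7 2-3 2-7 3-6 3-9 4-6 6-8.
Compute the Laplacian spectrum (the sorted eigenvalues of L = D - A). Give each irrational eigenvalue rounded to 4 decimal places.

[0, 0.1398, 0.4249, 0.6932, 1, 2, 2.2574, 3.1456, 3.6414, 4.6978]

Each diagonal entry of L is the vertex degree and each off-diagonal entry is -1 where an edge is present, 0 otherwise; in the order [0, 1, 2, 3, 4, 5, 6, 7, 8, 9] the diagonal is [1, 2, 2, 3, 2, 1, 3, 2, 1, 1]. Diagonalising L (or applying a numerical eigensolver to the 10x10 matrix) gives the spectrum above.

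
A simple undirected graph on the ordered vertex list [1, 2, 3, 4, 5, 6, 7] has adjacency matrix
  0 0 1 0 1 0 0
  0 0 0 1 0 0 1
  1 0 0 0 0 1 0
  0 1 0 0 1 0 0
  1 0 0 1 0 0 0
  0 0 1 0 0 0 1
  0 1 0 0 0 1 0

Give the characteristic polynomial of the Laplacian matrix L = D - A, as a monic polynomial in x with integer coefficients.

Reading degrees in the order [1, 2, 3, 4, 5, 6, 7] gives [2, 2, 2, 2, 2, 2, 2]; set D = diag(2, 2, 2, 2, 2, 2, 2) and form L = D - A. L has integer entries, so p(x) = det(xI - L) has integer coefficients. Expanding the determinant yields x^7 - 14x^6 + 77x^5 - 210x^4 + 294x^3 - 196x^2 + 49x. The coefficient of x^6 equals -trace(L) = -14, matching the sum of degrees.

x^7 - 14x^6 + 77x^5 - 210x^4 + 294x^3 - 196x^2 + 49x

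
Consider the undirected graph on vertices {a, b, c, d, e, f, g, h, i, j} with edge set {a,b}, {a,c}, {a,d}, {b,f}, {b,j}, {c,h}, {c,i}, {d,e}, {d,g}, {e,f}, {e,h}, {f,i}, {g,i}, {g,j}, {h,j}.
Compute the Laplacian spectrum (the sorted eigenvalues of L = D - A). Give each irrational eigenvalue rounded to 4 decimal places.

[0, 2, 2, 2, 2, 2, 5, 5, 5, 5]

Each diagonal entry of L is the vertex degree and each off-diagonal entry is -1 where an edge is present, 0 otherwise; in the order [a, b, c, d, e, f, g, h, i, j] the diagonal is [3, 3, 3, 3, 3, 3, 3, 3, 3, 3]. The multiplicity of 0 as a Laplacian eigenvalue equals the number of connected components. The single zero eigenvalue shows the graph is connected. By the matrix-tree theorem the graph has (1/10) * product of the nonzero eigenvalues = 2000 spanning trees. The largest eigenvalue, 5, is at most the vertex count 10.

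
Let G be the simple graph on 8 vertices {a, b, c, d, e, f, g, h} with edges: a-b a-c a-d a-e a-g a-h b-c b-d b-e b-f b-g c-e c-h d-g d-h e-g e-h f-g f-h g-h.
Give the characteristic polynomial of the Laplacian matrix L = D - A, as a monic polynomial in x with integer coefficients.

Each diagonal entry of L is the vertex degree and each off-diagonal entry is -1 where an edge is present, 0 otherwise; in the order [a, b, c, d, e, f, g, h] the diagonal is [6, 6, 4, 4, 5, 3, 6, 6]. Computing det(xI - L) by cofactor expansion (or equivalently via sum-over-permutations) gives x^8 - 40x^7 + 675x^6 - 6220x^5 + 33745x^4 - 107582x^3 + 186240x^2 - 134784x. The coefficient of x^7 equals -trace(L) = -40, matching the sum of degrees. By the matrix-tree theorem the graph has (1/8) * product of the nonzero eigenvalues = 16848 spanning trees.

x^8 - 40x^7 + 675x^6 - 6220x^5 + 33745x^4 - 107582x^3 + 186240x^2 - 134784x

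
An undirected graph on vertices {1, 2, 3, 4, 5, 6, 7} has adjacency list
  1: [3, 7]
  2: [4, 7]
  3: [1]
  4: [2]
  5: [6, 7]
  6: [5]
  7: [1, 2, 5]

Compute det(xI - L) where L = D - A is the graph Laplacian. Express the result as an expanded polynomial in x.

Reading degrees in the order [1, 2, 3, 4, 5, 6, 7] gives [2, 2, 1, 1, 2, 1, 3]; set D = diag(2, 2, 1, 1, 2, 1, 3) and form L = D - A. L has integer entries, so p(x) = det(xI - L) has integer coefficients. Expanding the determinant yields x^7 - 12x^6 + 54x^5 - 114x^4 + 114x^3 - 48x^2 + 7x. Since p(0) = det(-L) = 0, x divides p(x).

x^7 - 12x^6 + 54x^5 - 114x^4 + 114x^3 - 48x^2 + 7x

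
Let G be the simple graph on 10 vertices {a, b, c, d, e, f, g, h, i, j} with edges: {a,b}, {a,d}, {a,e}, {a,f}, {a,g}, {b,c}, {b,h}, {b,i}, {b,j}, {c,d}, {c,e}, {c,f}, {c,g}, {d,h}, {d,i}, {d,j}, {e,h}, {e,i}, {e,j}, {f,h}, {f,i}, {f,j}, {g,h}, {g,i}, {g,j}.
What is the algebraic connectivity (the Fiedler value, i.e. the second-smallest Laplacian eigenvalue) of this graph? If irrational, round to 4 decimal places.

5

With the vertex order [a, b, c, d, e, f, g, h, i, j], the degrees are [5, 5, 5, 5, 5, 5, 5, 5, 5, 5], giving D = diag(5, 5, 5, 5, 5, 5, 5, 5, 5, 5) and L = D - A. The sorted Laplacian eigenvalues are [0, 5, 5, 5, 5, 5, 5, 5, 5, 10]; the algebraic connectivity is the second entry, 5. There is one zero in the spectrum, matching the 1 component.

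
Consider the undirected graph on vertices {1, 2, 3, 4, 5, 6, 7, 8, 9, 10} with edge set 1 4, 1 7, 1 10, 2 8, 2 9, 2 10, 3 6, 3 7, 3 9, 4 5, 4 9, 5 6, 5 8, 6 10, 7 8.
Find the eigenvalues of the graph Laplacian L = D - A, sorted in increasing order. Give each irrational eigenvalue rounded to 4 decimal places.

[0, 2, 2, 2, 2, 2, 5, 5, 5, 5]

Reading degrees in the order [1, 2, 3, 4, 5, 6, 7, 8, 9, 10] gives [3, 3, 3, 3, 3, 3, 3, 3, 3, 3]; set D = diag(3, 3, 3, 3, 3, 3, 3, 3, 3, 3) and form L = D - A. Since every row of L sums to 0, the all-ones vector is in the kernel and 0 is an eigenvalue. The single zero eigenvalue shows the graph is connected. There is one zero in the spectrum, matching the 1 component. The largest eigenvalue, 5, is at most the vertex count 10.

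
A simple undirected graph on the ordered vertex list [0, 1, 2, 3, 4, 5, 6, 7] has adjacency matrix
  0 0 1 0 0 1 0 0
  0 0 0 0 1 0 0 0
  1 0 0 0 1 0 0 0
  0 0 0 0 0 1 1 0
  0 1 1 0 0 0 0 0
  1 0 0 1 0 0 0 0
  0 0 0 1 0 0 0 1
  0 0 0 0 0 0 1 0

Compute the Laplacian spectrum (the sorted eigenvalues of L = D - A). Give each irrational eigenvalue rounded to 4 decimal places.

[0, 0.1522, 0.5858, 1.2346, 2, 2.7654, 3.4142, 3.8478]

Each diagonal entry of L is the vertex degree and each off-diagonal entry is -1 where an edge is present, 0 otherwise; in the order [0, 1, 2, 3, 4, 5, 6, 7] the diagonal is [2, 1, 2, 2, 2, 2, 2, 1]. Since every row of L sums to 0, the all-ones vector is in the kernel and 0 is an eigenvalue. The single zero eigenvalue shows the graph is connected. There is one zero in the spectrum, matching the 1 component. The largest eigenvalue, 3.8478, is at most the vertex count 8.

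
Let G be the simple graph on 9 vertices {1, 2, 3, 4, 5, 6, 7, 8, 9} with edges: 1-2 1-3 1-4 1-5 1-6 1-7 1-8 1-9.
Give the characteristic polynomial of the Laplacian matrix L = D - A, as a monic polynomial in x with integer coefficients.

x^9 - 16x^8 + 84x^7 - 224x^6 + 350x^5 - 336x^4 + 196x^3 - 64x^2 + 9x

Each diagonal entry of L is the vertex degree and each off-diagonal entry is -1 where an edge is present, 0 otherwise; in the order [1, 2, 3, 4, 5, 6, 7, 8, 9] the diagonal is [8, 1, 1, 1, 1, 1, 1, 1, 1]. L has integer entries, so p(x) = det(xI - L) has integer coefficients. Expanding the determinant yields x^9 - 16x^8 + 84x^7 - 224x^6 + 350x^5 - 336x^4 + 196x^3 - 64x^2 + 9x. Since p(0) = det(-L) = 0, x divides p(x). By the matrix-tree theorem the graph has (1/9) * product of the nonzero eigenvalues = 1 spanning tree.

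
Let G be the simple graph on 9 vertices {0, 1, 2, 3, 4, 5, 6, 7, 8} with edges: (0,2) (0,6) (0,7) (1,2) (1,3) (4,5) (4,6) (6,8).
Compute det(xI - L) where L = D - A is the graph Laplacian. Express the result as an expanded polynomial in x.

Each diagonal entry of L is the vertex degree and each off-diagonal entry is -1 where an edge is present, 0 otherwise; in the order [0, 1, 2, 3, 4, 5, 6, 7, 8] the diagonal is [3, 2, 2, 1, 2, 1, 3, 1, 1]. L has integer entries, so p(x) = det(xI - L) has integer coefficients. Expanding the determinant yields x^9 - 16x^8 + 103x^7 - 344x^6 + 641x^5 - 668x^4 + 371x^3 - 98x^2 + 9x. The coefficient of x^8 equals -trace(L) = -16, matching the sum of degrees.

x^9 - 16x^8 + 103x^7 - 344x^6 + 641x^5 - 668x^4 + 371x^3 - 98x^2 + 9x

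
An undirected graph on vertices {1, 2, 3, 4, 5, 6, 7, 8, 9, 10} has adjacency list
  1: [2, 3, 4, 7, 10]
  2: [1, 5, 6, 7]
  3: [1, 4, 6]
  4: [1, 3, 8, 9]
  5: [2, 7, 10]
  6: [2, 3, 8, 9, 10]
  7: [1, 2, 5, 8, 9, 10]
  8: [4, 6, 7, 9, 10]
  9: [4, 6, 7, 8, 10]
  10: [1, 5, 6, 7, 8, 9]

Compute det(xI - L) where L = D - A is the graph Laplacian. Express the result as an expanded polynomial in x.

With the vertex order [1, 2, 3, 4, 5, 6, 7, 8, 9, 10], the degrees are [5, 4, 3, 4, 3, 5, 6, 5, 5, 6], giving D = diag(5, 4, 3, 4, 3, 5, 6, 5, 5, 6) and L = D - A. Computing det(xI - L) by cofactor expansion (or equivalently via sum-over-permutations) gives x^10 - 46x^9 + 924x^8 - 10626x^7 + 77004x^6 - 364146x^5 + 1121816x^4 - 2166552x^3 + 2374240x^2 - 1121280x. The coefficient of x^9 equals -trace(L) = -46, matching the sum of degrees.

x^10 - 46x^9 + 924x^8 - 10626x^7 + 77004x^6 - 364146x^5 + 1121816x^4 - 2166552x^3 + 2374240x^2 - 1121280x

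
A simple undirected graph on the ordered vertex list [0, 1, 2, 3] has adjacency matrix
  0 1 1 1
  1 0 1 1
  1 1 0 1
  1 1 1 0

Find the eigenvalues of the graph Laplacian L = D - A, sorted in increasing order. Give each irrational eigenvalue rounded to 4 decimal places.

Each diagonal entry of L is the vertex degree and each off-diagonal entry is -1 where an edge is present, 0 otherwise; in the order [0, 1, 2, 3] the diagonal is [3, 3, 3, 3]. The multiplicity of 0 as a Laplacian eigenvalue equals the number of connected components. There is one zero in the spectrum, matching the 1 component.

[0, 4, 4, 4]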